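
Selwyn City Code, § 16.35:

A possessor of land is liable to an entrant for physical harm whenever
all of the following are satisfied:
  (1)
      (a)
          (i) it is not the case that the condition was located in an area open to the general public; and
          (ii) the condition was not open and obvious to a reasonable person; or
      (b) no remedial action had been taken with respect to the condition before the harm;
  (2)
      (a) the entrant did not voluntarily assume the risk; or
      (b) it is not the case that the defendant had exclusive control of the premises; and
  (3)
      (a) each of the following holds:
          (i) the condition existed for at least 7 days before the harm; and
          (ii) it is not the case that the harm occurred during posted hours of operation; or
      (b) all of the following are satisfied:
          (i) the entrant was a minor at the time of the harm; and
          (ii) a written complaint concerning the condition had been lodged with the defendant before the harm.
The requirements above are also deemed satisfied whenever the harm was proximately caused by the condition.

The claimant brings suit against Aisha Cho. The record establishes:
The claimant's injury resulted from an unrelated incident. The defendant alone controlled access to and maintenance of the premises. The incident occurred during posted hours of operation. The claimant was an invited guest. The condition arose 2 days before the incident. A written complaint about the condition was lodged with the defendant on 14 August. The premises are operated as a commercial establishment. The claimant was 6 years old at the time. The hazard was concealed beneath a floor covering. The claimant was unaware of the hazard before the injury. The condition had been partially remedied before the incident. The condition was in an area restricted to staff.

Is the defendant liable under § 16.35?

Yes — liable.

(i) not (public area) — met.
(ii) not open/obvious — met.
(a): T AND T → true.
(b) no remedial action — fails.
(1) = T OR F = true.
(a) no assumed risk — holds.
(b) not (exclusive control) — not satisfied.
(2): T OR F → true.
(i) condition ≥7 days old — not satisfied.
(ii) not (during posted hours) — fails.
So (a) is not satisfied (F AND F).
(i) entrant a minor — holds.
(ii) complaint lodged — satisfied.
(b) = T AND T = true.
(3): F OR T → true.
So Overall is satisfied (T AND T AND T).
Exception (proximate cause) — not satisfied.
Result: main true OR exception false → true.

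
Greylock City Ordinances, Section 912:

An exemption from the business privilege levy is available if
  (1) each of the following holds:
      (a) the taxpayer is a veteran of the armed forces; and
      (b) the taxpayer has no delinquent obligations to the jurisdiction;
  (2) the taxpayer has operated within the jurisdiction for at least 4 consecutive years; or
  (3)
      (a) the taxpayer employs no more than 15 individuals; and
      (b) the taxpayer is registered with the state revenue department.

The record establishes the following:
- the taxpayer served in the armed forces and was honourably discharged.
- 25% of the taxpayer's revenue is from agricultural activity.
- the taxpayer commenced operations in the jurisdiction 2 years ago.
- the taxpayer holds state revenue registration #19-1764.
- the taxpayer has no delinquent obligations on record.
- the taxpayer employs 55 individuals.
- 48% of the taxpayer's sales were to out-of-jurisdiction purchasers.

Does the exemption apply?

(a) veteran — satisfied.
(b) no delinquency — satisfied.
(1): T AND T → true.
(2) ≥ 4 yrs in jurisdiction — not satisfied.
(a) ≤ 15 employees — fails.
(b) state-registered — met.
(3): F AND T → false.
So Overall is satisfied (T OR F OR F).

Yes — exempt.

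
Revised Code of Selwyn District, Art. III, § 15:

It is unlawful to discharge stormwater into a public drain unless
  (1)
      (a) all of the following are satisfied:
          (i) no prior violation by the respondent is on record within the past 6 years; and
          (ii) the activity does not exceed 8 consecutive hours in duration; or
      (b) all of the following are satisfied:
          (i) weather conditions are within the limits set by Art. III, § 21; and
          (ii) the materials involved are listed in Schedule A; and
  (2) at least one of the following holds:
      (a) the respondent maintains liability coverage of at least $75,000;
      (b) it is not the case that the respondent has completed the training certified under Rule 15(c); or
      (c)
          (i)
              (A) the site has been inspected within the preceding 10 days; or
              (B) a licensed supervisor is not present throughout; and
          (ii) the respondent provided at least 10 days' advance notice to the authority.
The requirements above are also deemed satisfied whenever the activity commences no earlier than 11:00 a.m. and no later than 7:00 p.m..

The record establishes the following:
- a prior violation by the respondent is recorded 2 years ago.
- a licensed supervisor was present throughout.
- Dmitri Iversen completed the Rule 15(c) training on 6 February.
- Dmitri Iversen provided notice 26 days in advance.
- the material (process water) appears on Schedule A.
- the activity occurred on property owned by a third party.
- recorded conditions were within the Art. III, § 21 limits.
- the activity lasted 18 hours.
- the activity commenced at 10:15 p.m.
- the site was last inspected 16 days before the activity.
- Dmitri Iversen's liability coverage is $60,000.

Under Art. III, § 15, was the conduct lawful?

No — unlawful.

(i) no prior violation — fails.
(ii) ≤ 8 hrs duration — fails.
So (a) is not satisfied (F AND F).
(i) weather ok — holds.
(ii) Schedule A material — met.
(b): T AND T → true.
(1) = F OR T = true.
(a) coverage ≥ $75,000 — not met.
(b) not (training certified) — not met.
(A) site inspected — not met.
(B) not (supervisor present) — not met.
(i) = F OR F = false.
(ii) ≥10 days' notice — holds.
So (c) is not satisfied (F AND T).
(2): F OR F OR F → false.
So Overall is not satisfied (T AND F).
Exception (start within hours) — not satisfied.
Result: main false OR exception false → false.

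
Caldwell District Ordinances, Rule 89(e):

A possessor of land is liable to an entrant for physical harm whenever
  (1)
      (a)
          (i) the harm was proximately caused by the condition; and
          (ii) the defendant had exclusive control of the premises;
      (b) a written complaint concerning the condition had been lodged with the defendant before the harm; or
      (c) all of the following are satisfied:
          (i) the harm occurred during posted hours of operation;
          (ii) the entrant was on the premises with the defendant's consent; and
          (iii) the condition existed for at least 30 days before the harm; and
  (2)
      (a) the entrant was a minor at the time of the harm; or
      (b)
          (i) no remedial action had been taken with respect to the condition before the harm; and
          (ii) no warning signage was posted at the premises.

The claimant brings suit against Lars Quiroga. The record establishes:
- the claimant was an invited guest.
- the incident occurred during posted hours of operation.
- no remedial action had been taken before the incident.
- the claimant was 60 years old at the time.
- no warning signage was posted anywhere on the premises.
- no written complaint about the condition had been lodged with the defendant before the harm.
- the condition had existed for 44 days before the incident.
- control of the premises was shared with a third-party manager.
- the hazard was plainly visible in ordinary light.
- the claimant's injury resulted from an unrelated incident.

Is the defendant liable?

(i) proximate cause — not satisfied.
(ii) exclusive control — fails.
(a) = F AND F = false.
(b) complaint lodged — not met.
(i) during posted hours — met.
(ii) consent to enter — met.
(iii) condition ≥30 days old — satisfied.
(c): T AND T AND T → true.
So (1) is satisfied (F OR F OR T).
(a) entrant a minor — fails.
(i) no remedial action — holds.
(ii) no signage posted — met.
(b) = T AND T = true.
(2): F OR T → true.
Overall: T AND T → true.

Yes — liable.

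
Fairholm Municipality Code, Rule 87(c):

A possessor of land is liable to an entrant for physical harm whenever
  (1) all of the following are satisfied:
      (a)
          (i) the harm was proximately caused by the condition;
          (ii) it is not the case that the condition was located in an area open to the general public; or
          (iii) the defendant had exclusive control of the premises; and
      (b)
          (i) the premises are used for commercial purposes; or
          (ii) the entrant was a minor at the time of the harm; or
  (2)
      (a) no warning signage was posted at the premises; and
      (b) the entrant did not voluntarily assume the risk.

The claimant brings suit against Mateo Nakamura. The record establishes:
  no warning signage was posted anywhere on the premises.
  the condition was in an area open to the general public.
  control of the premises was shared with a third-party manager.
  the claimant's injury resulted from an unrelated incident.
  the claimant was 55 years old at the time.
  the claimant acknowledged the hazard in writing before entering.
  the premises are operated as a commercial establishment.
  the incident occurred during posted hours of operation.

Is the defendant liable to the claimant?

(i) proximate cause — fails.
(ii) not (public area) — not met.
(iii) exclusive control — fails.
(a) = F OR F OR F = false.
(i) commercial use — satisfied.
(ii) entrant a minor — not satisfied.
(b) = T OR F = true.
So (1) is not satisfied (F AND T).
(a) no signage posted — satisfied.
(b) no assumed risk — fails.
So (2) is not satisfied (T AND F).
So Overall is not satisfied (F OR F).

No — not liable.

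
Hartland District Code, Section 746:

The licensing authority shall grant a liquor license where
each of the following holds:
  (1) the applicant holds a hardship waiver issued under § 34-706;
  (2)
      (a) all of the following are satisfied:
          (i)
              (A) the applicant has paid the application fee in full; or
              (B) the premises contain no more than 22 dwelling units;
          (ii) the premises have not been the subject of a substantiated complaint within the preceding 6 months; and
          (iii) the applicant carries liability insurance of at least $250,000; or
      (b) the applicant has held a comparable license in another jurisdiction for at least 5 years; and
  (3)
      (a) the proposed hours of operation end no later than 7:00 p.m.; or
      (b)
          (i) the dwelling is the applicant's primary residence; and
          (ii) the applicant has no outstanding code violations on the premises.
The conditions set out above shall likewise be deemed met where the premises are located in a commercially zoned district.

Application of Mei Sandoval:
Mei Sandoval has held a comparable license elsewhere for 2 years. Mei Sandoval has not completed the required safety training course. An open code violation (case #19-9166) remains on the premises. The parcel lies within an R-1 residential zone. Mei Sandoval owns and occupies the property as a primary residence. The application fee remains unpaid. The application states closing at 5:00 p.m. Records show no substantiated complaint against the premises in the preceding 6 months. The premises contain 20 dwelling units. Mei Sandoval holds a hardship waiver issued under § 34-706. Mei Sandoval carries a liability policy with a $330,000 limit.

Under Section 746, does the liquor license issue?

(1) hardship waiver — holds.
(A) fee paid — fails.
(B) ≤ 22 units — satisfied.
(i) = F OR T = true.
(ii) no complaint in 6 mo. — holds.
(iii) insurance ≥ $250,000 — met.
So (a) is satisfied (T AND T AND T).
(b) prior license ≥ 5 yr — fails.
(2) = T OR F = true.
(a) closes by 7 p.m. — holds.
(i) primary residence — holds.
(ii) no code violations — fails.
(b) = T AND F = false.
(3) = T OR F = true.
So Overall is satisfied (T AND T AND T).
Exception (commercially zoned) — not satisfied.
Result: main true OR exception false → true.

Yes — granted.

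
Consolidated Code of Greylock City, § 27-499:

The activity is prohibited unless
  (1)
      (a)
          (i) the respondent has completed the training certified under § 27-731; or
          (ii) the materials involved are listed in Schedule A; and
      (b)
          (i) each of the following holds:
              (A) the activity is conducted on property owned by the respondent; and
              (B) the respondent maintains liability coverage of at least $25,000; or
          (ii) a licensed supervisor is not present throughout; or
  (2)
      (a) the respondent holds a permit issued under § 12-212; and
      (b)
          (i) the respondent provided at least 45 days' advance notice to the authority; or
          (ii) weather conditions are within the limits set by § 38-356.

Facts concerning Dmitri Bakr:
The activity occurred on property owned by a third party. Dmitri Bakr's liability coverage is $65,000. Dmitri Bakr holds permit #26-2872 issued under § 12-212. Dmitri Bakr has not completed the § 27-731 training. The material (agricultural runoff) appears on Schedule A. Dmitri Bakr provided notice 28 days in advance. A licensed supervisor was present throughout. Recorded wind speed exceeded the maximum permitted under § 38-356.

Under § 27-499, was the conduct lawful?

No — unlawful.

(i) training certified — not satisfied.
(ii) Schedule A material — satisfied.
(a) = F OR T = true.
(A) own property — not met.
(B) coverage ≥ $25,000 — satisfied.
(i) = F AND T = false.
(ii) not (supervisor present) — not satisfied.
(b) = F OR F = false.
So (1) is not satisfied (T AND F).
(a) holds permit — satisfied.
(i) ≥45 days' notice — not satisfied.
(ii) weather ok — not satisfied.
(b): F OR F → false.
So (2) is not satisfied (T AND F).
Overall: F OR F → false.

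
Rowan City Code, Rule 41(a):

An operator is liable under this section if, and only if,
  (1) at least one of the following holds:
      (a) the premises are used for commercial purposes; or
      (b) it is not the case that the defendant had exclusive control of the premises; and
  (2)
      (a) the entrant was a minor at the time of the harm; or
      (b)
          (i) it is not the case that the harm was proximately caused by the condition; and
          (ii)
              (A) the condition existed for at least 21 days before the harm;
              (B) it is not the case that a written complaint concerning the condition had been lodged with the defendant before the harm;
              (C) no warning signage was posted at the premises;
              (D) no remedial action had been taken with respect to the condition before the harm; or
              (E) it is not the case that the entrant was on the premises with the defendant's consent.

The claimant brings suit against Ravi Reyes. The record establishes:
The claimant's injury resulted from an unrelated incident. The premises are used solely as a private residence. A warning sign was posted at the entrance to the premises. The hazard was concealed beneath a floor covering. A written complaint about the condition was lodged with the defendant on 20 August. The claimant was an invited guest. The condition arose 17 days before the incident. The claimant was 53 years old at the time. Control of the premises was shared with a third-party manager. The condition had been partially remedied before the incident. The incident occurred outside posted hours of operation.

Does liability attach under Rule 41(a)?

No — not liable.

(a) commercial use — fails.
(b) not (exclusive control) — satisfied.
(1): F OR T → true.
(a) entrant a minor — fails.
(i) not (proximate cause) — satisfied.
(A) condition ≥21 days old — not satisfied.
(B) not (complaint lodged) — not satisfied.
(C) no signage posted — fails.
(D) no remedial action — not satisfied.
(E) not (consent to enter) — not satisfied.
(ii): F OR F OR F OR F OR F → false.
(b) = T AND F = false.
So (2) is not satisfied (F OR F).
Overall: T AND F → false.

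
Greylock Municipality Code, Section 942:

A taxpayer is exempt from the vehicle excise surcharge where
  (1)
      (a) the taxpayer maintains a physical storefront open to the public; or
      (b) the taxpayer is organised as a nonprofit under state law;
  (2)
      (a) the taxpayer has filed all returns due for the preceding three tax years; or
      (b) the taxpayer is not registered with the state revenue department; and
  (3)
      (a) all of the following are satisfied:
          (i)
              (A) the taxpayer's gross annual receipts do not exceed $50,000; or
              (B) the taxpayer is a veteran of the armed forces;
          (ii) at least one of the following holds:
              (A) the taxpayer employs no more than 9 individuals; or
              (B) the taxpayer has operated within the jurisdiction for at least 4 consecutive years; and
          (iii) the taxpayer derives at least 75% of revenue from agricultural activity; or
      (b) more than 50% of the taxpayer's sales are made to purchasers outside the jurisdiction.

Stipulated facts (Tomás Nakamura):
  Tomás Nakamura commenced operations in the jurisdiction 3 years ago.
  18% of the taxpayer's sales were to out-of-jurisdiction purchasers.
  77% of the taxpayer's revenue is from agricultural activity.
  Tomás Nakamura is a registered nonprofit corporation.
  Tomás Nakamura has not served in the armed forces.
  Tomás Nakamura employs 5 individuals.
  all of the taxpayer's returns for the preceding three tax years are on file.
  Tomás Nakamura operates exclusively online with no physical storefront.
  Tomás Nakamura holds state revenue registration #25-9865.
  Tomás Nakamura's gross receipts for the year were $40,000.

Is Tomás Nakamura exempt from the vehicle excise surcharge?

(a) has storefront — not satisfied.
(b) nonprofit — holds.
So (1) is satisfied (F OR T).
(a) returns current — satisfied.
(b) not (state-registered) — not satisfied.
(2): T OR F → true.
(A) receipts ≤ $50,000 — satisfied.
(B) veteran — not satisfied.
(i): T OR F → true.
(A) ≤ 9 employees — satisfied.
(B) ≥ 4 yrs in jurisdiction — not met.
So (ii) is satisfied (T OR F).
(iii) ≥75% agricultural — met.
(a): T AND T AND T → true.
(b) >50% out-of-jur. sales — not satisfied.
(3): T OR F → true.
So Overall is satisfied (T AND T AND T).

Yes — exempt.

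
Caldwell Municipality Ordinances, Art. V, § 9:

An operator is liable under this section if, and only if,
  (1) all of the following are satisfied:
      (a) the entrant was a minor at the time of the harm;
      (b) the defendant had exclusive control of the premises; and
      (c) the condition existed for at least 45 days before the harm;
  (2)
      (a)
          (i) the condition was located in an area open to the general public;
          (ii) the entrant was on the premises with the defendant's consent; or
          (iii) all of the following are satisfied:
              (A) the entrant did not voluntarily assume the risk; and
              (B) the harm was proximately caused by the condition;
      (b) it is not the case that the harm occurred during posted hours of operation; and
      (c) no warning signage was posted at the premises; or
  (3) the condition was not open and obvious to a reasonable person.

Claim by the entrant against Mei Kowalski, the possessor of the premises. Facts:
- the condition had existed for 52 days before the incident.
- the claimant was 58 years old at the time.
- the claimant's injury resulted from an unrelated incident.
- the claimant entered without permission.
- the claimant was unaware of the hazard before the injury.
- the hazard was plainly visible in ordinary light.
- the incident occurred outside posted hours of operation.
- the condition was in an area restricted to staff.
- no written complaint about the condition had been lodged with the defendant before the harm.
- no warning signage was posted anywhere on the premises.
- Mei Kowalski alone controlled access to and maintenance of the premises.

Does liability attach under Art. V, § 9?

No — not liable.

(a) entrant a minor — not met.
(b) exclusive control — satisfied.
(c) condition ≥45 days old — satisfied.
So (1) is not satisfied (F AND T AND T).
(i) public area — fails.
(ii) consent to enter — not met.
(A) no assumed risk — satisfied.
(B) proximate cause — fails.
(iii) = T AND F = false.
(a) = F OR F OR F = false.
(b) not (during posted hours) — satisfied.
(c) no signage posted — met.
So (2) is not satisfied (F AND T AND T).
(3) not open/obvious — fails.
Overall: F OR F OR F → false.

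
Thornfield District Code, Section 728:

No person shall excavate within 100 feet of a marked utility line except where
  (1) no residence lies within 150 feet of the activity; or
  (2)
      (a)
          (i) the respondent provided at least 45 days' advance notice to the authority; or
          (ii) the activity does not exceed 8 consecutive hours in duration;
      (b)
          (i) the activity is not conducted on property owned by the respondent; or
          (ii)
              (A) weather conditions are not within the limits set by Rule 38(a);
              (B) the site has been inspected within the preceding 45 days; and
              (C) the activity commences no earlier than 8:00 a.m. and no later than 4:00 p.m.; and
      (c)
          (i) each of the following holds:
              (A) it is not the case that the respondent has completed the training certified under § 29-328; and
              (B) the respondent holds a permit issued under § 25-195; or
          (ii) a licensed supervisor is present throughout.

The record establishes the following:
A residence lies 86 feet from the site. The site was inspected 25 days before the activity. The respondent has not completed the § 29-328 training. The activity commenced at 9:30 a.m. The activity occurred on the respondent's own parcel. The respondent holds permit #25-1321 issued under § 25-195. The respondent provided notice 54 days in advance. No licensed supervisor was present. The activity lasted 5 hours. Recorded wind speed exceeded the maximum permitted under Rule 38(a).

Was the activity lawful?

(1) no residence in 150 ft — not satisfied.
(i) ≥45 days' notice — met.
(ii) ≤ 8 hrs duration — met.
So (a) is satisfied (T OR T).
(i) not (own property) — not met.
(A) not (weather ok) — met.
(B) site inspected — holds.
(C) start within hours — met.
(ii) = T AND T AND T = true.
(b): F OR T → true.
(A) not (training certified) — holds.
(B) holds permit — satisfied.
So (i) is satisfied (T AND T).
(ii) supervisor present — not met.
So (c) is satisfied (T OR F).
(2): T AND T AND T → true.
Overall: F OR T → true.

Yes — lawful.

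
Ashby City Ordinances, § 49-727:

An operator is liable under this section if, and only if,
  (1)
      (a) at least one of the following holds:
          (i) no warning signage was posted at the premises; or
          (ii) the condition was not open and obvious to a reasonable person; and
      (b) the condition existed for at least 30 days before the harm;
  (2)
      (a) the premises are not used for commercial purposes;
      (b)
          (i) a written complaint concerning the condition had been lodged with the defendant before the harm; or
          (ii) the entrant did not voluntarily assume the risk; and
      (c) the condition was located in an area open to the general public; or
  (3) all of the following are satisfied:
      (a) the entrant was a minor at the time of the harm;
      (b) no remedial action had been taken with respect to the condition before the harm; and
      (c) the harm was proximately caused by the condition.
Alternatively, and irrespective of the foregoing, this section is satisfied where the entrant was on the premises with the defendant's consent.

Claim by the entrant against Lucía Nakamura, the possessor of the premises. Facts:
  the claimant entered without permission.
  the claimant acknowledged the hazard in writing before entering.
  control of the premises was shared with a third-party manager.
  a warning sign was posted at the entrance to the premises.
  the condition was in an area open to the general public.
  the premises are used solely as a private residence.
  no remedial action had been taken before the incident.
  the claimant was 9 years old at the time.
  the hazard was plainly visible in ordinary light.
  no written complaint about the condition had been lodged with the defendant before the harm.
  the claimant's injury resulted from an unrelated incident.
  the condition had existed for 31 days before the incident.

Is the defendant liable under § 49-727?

No — not liable.

(i) no signage posted — fails.
(ii) not open/obvious — fails.
(a): F OR F → false.
(b) condition ≥30 days old — holds.
(1): F AND T → false.
(a) not (commercial use) — satisfied.
(i) complaint lodged — not met.
(ii) no assumed risk — not met.
(b): F OR F → false.
(c) public area — holds.
(2): T AND F AND T → false.
(a) entrant a minor — satisfied.
(b) no remedial action — holds.
(c) proximate cause — not satisfied.
So (3) is not satisfied (T AND T AND F).
Overall: F OR F OR F → false.
Exception (consent to enter) — not satisfied.
Result: main false OR exception false → false.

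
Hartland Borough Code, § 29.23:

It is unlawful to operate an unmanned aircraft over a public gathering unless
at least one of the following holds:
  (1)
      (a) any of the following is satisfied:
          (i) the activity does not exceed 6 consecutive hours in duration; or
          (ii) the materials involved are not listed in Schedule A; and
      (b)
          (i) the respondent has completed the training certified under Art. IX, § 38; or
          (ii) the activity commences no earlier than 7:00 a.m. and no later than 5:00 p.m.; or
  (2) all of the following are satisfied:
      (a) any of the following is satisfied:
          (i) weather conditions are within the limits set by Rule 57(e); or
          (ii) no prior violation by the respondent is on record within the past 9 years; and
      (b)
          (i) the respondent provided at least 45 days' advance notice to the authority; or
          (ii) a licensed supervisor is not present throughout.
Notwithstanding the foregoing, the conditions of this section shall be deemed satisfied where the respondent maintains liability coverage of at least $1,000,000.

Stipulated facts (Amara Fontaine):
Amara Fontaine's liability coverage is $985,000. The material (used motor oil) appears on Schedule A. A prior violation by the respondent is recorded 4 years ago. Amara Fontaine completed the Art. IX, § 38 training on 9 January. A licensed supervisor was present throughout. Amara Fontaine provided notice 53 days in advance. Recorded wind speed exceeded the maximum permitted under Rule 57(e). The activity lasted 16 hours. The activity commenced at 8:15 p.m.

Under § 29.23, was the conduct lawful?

(i) ≤ 6 hrs duration — not satisfied.
(ii) not (Schedule A material) — not met.
So (a) is not satisfied (F OR F).
(i) training certified — holds.
(ii) start within hours — not satisfied.
(b): T OR F → true.
So (1) is not satisfied (F AND T).
(i) weather ok — fails.
(ii) no prior violation — not satisfied.
(a): F OR F → false.
(i) ≥45 days' notice — holds.
(ii) not (supervisor present) — not met.
(b): T OR F → true.
(2) = F AND T = false.
So Overall is not satisfied (F OR F).
Exception (coverage ≥ $1,000,000) — not satisfied.
Result: main false OR exception false → false.

No — unlawful.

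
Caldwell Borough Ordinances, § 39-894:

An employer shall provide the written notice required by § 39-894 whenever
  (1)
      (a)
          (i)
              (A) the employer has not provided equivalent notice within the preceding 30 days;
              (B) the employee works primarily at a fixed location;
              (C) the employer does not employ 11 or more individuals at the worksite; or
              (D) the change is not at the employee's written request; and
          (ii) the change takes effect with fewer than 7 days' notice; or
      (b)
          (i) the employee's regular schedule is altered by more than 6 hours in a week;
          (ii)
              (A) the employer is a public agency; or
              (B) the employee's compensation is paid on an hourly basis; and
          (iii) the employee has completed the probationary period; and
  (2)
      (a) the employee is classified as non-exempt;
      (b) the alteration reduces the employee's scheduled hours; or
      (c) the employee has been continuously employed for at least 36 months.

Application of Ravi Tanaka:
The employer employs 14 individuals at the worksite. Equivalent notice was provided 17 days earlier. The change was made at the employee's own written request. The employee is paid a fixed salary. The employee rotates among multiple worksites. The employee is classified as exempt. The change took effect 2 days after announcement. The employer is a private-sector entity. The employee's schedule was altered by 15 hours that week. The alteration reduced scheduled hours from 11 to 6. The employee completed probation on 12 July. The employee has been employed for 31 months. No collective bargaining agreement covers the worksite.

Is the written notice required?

No — not required.

(A) no recent notice — not satisfied.
(B) fixed location — fails.
(C) not (≥ 11 at site) — not satisfied.
(D) not employee-requested — not met.
(i): F OR F OR F OR F → false.
(ii) < 7 days' notice — met.
So (a) is not satisfied (F AND T).
(i) schedule shift > 6h — holds.
(A) public agency — fails.
(B) hourly-paid — not satisfied.
(ii) = F OR F = false.
(iii) past probation — met.
(b): T AND F AND T → false.
So (1) is not satisfied (F OR F).
(a) non-exempt — not met.
(b) hours reduced — met.
(c) tenure ≥ 36 mo. — fails.
(2) = F OR T OR F = true.
Overall = F AND T = false.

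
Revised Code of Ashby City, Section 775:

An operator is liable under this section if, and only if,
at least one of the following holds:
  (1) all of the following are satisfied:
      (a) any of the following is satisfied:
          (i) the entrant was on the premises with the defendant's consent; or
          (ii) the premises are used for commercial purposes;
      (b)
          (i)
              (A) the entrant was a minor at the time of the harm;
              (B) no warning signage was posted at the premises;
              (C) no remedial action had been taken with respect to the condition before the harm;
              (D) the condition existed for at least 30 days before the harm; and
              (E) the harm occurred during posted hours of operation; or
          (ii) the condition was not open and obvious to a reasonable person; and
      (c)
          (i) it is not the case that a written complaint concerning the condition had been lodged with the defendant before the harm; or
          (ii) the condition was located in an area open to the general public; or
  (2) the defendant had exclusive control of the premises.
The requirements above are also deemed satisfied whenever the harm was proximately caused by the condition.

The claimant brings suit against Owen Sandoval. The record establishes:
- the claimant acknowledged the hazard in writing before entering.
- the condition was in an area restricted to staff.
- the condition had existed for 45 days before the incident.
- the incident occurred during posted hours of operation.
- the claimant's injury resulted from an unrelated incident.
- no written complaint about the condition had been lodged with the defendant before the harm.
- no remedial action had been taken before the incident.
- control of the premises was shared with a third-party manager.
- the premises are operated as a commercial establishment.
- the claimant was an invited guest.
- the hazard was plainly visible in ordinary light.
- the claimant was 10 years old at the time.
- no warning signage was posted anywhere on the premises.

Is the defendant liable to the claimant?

Yes — liable.

(i) consent to enter — holds.
(ii) commercial use — satisfied.
So (a) is satisfied (T OR T).
(A) entrant a minor — holds.
(B) no signage posted — met.
(C) no remedial action — holds.
(D) condition ≥30 days old — holds.
(E) during posted hours — satisfied.
So (i) is satisfied (T AND T AND T AND T AND T).
(ii) not open/obvious — not satisfied.
So (b) is satisfied (T OR F).
(i) not (complaint lodged) — holds.
(ii) public area — fails.
(c): T OR F → true.
(1) = T AND T AND T = true.
(2) exclusive control — fails.
Overall = T OR F = true.
Exception (proximate cause) — not satisfied.
Result: main true OR exception false → true.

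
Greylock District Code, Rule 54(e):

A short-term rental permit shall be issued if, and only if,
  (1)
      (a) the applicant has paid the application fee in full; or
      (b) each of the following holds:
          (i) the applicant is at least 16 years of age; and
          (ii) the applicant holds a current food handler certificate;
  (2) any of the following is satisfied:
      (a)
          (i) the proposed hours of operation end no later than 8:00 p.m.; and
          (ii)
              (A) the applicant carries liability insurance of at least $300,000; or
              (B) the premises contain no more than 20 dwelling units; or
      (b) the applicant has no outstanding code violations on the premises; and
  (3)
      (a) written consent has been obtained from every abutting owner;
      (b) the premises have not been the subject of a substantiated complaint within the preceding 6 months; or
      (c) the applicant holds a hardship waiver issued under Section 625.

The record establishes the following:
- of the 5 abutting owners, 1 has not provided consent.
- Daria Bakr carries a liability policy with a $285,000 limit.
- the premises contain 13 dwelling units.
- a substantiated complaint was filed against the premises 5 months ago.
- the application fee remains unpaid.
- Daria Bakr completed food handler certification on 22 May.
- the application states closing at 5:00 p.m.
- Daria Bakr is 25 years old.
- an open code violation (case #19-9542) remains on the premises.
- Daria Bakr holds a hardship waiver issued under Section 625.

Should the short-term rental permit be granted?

(a) fee paid — fails.
(i) age ≥ 16 — holds.
(ii) food handler cert. — met.
(b): T AND T → true.
So (1) is satisfied (F OR T).
(i) closes by 8 p.m. — satisfied.
(A) insurance ≥ $300,000 — fails.
(B) ≤ 20 units — holds.
(ii) = F OR T = true.
(a) = T AND T = true.
(b) no code violations — not met.
(2): T OR F → true.
(a) all abutters consent — fails.
(b) no complaint in 6 mo. — not satisfied.
(c) hardship waiver — satisfied.
(3): F OR F OR T → true.
So Overall is satisfied (T AND T AND T).

Yes — granted.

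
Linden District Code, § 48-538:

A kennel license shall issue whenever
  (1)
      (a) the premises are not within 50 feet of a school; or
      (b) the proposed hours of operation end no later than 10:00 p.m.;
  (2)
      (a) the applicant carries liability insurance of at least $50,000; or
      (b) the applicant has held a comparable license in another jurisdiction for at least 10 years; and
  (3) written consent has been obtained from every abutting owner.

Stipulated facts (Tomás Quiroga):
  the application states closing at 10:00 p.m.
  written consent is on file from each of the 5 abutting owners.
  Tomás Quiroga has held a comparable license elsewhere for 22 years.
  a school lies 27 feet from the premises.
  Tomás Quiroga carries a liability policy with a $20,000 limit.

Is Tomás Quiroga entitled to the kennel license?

(a) ≥50 ft from school — not met.
(b) closes by 10 p.m. — met.
(1) = F OR T = true.
(a) insurance ≥ $50,000 — not met.
(b) prior license ≥ 10 yr — satisfied.
So (2) is satisfied (F OR T).
(3) all abutters consent — satisfied.
Overall: T AND T AND T → true.

Yes — granted.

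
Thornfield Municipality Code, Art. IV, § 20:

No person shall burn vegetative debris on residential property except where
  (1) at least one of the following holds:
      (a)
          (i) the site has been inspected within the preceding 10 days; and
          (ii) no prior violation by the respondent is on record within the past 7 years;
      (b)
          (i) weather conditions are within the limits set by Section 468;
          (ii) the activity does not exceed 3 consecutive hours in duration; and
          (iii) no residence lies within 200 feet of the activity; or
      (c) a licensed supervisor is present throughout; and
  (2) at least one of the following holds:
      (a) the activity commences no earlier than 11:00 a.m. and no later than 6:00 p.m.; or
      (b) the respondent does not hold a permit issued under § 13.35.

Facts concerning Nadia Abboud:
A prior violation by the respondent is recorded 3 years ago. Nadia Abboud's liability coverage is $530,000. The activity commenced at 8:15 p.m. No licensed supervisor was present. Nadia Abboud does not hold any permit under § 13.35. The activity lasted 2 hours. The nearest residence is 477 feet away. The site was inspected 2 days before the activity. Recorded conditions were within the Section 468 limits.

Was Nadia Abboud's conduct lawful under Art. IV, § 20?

(i) site inspected — met.
(ii) no prior violation — not satisfied.
So (a) is not satisfied (T AND F).
(i) weather ok — met.
(ii) ≤ 3 hrs duration — satisfied.
(iii) no residence in 200 ft — satisfied.
(b): T AND T AND T → true.
(c) supervisor present — not met.
(1): F OR T OR F → true.
(a) start within hours — fails.
(b) not (holds permit) — satisfied.
(2): F OR T → true.
So Overall is satisfied (T AND T).

Yes — lawful.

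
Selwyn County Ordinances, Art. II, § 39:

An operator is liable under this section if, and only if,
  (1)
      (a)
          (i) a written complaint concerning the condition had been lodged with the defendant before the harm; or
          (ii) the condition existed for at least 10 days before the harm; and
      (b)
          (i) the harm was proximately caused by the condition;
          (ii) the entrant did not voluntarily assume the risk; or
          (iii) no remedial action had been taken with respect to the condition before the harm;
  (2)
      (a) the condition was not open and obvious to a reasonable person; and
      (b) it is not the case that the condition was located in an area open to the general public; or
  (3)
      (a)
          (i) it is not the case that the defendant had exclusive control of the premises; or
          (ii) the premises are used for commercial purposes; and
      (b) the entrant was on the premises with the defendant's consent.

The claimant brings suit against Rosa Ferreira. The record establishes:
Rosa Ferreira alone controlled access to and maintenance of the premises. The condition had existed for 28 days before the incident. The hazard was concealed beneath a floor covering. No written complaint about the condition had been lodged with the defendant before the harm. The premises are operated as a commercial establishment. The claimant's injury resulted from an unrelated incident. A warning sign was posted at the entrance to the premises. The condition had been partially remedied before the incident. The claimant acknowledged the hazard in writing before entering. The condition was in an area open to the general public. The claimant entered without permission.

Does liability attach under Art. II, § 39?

No — not liable.

(i) complaint lodged — not satisfied.
(ii) condition ≥10 days old — met.
(a) = F OR T = true.
(i) proximate cause — not met.
(ii) no assumed risk — not met.
(iii) no remedial action — not satisfied.
(b): F OR F OR F → false.
So (1) is not satisfied (T AND F).
(a) not open/obvious — met.
(b) not (public area) — not satisfied.
(2) = T AND F = false.
(i) not (exclusive control) — fails.
(ii) commercial use — met.
(a) = F OR T = true.
(b) consent to enter — not met.
(3) = T AND F = false.
Overall = F OR F OR F = false.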